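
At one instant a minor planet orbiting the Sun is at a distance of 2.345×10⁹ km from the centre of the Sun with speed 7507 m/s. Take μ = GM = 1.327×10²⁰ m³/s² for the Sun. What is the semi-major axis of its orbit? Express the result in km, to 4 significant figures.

a ≈ 2.335×10⁹ km

r = 2.345×10¹² m.
Vis-viva rearranged: 1/a = 2/r − v²/μ = 8.529×10⁻¹³ − 4.247×10⁻¹³ = 4.282×10⁻¹³ m⁻¹.
a = 2.335×10¹² m = 2.3354×10⁹ km.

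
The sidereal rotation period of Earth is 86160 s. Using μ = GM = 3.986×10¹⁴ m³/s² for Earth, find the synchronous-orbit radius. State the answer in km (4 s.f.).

A synchronous orbit has period T, so by Kepler's third law a = (μT²/4π²)^(1/3).
μT²/4π² = 3.986×10¹⁴ × (8.616×10⁴)² / 39.48 = 7.495×10²² m³.
a = 4.216×10⁷ m = 42163 km.

r_sync ≈ 42160 km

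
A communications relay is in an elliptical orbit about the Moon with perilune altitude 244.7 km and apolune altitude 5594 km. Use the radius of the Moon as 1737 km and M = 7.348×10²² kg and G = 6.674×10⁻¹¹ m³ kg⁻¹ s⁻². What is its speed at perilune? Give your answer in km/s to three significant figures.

v ≈ 1.97 km/s

μ = GM = 6.674×10⁻¹¹ × 7.348×10²² = 4.904×10¹² m³/s².
r_p = 1737 + 244.7 = 1981.7 km = 1.9817×10⁶ m.
r_a = 1737 + 5594 = 7331.0 km = 7.3310×10⁶ m.
Semi-major axis a = (r_p + r_a)/2 = 4656.4 km = 4.656×10⁶ m.
Vis-viva: v² = μ(2/r − 1/a) = 4.904×10¹² × (1.009×10⁻⁶ − 2.148×10⁻⁷) = 3.896×10⁶ m²/s².
v = 1974 m/s = 1.974 km/s.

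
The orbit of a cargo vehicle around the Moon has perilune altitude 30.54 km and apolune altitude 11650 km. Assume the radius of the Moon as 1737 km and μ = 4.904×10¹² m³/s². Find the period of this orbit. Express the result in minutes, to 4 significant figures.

T ≈ 986.3 minutes

r_p = 1737 + 30.54 = 1767.5 km = 1.7675×10⁶ m.
r_a = 1737 + 11650 = 13387 km = 1.3387×10⁷ m.
Semi-major axis a = (r_p + r_a)/2 = (1767.5 + 13387)/2 = 7577.3 km = 7.577×10⁶ m.
By Kepler's third law T = 2π√(a³/μ) = 2π × 9.419×10³ = 5.918×10⁴ s.
= 986.3 minutes.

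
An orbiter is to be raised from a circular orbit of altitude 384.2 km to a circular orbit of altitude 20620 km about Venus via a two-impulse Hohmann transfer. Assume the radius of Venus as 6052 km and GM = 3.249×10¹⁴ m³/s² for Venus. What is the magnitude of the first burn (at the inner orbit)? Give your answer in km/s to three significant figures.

r₁ = 6052 + 384.2 = 6436.2 km = 6.4362×10⁶ m.
r₂ = 6052 + 20620 = 26672 km = 2.6672×10⁷ m.
Transfer ellipse a_t = (r₁ + r₂)/2 = 1.655×10⁷ m.
At r₁: circular v_c1 = √(μ/r₁) = 7105 m/s; transfer-periapsis v_p = √[μ(2/r₁ − 1/a_t)] = 9019 m/s.
Δv₁ = v_p − v_c1 = 1914 m/s.
= 1.914 km/s.

Δv ≈ 1.91 km/s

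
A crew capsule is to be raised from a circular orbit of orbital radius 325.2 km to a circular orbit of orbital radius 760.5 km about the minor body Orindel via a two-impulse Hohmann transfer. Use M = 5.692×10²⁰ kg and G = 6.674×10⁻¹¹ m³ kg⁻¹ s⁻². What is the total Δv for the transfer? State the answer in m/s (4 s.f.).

Δv_total ≈ 113.3 m/s

μ = GM = 6.674×10⁻¹¹ × 5.692×10²⁰ = 3.799×10¹⁰ m³/s².
r₁ = 325.2 km = 3.252×10⁵ m.
r₂ = 760.5 km = 7.605×10⁵ m.
Transfer ellipse a_t = (r₁ + r₂)/2 = 5.428×10⁵ m.
At r₁: circular v_c1 = √(μ/r₁) = 341.8 m/s; transfer-periapsis v_p = √[μ(2/r₁ − 1/a_t)] = 404.5 m/s.
Δv₁ = v_p − v_c1 = 62.76 m/s.
At r₂: circular v_c2 = √(μ/r₂) = 223.5 m/s; transfer-apoapsis v_a = √[μ(2/r₂ − 1/a_t)] = 173.0 m/s.
Δv₂ = v_c2 − v_a = 50.51 m/s.
Total Δv = Δv₁ + Δv₂ = 113.3 m/s.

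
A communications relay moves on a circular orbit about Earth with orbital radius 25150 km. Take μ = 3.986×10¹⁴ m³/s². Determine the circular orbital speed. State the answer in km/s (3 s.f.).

v ≈ 3.98 km/s

r = 25150 km = 2.515×10⁷ m.
For a circular orbit v = √(μ/r) = √(3.986×10¹⁴ / 2.515×10⁷) = √(1.585×10⁷) = 3981 m/s.
That is 3.981 km/s.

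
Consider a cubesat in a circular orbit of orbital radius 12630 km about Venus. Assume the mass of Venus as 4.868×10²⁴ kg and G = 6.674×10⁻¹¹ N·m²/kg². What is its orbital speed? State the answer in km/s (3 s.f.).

v ≈ 5.07 km/s

μ = GM = 6.674×10⁻¹¹ × 4.868×10²⁴ = 3.249×10¹⁴ m³/s².
r = 12630 km = 1.263×10⁷ m.
For a circular orbit v = √(μ/r) = √(3.249×10¹⁴ / 1.263×10⁷) = √(2.572×10⁷) = 5072 m/s.
That is 5.072 km/s.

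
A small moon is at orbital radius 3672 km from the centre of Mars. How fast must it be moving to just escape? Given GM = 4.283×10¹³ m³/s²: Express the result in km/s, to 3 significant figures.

v_esc ≈ 4.83 km/s

r = 3672 km = 3.672×10⁶ m.
Escape speed v_esc = √(2μ/r) = √(2 × 4.283×10¹³ / 3.672×10⁶) = √(2.333×10⁷) = 4830 m/s.
= 4.830 km/s.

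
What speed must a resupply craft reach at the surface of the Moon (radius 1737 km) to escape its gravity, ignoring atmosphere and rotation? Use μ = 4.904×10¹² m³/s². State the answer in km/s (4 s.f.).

r = R = 1.737×10⁶ m.
Escape speed v_esc = √(2μ/r) = √(2 × 4.904×10¹² / 1.737×10⁶) = √(5.647×10⁶) = 2376 m/s.
= 2.376 km/s.

v_esc ≈ 2.376 km/s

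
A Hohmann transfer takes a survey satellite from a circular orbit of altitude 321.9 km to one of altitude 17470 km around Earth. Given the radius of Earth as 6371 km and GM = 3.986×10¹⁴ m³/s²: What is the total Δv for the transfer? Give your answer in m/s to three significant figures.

Δv_total ≈ 3310 m/s

r₁ = 6371 + 321.9 = 6692.9 km = 6.6929×10⁶ m.
r₂ = 6371 + 17470 = 23841 km = 2.3841×10⁷ m.
Transfer ellipse a_t = (r₁ + r₂)/2 = 1.527×10⁷ m.
At r₁: circular v_c1 = √(μ/r₁) = 7717 m/s; transfer-perigee v_p = √[μ(2/r₁ − 1/a_t)] = 9644 m/s.
Δv₁ = v_p − v_c1 = 1927 m/s.
At r₂: circular v_c2 = √(μ/r₂) = 4089 m/s; transfer-apogee v_a = √[μ(2/r₂ − 1/a_t)] = 2707 m/s.
Δv₂ = v_c2 − v_a = 1382 m/s.
Total Δv = Δv₁ + Δv₂ = 3308 m/s.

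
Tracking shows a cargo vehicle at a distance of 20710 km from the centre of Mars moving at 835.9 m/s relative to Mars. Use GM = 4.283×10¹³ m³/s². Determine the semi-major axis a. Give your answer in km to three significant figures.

r = 2.071×10⁷ m.
Vis-viva rearranged: 1/a = 2/r − v²/μ = 9.657×10⁻⁸ − 1.631×10⁻⁸ = 8.026×10⁻⁸ m⁻¹.
a = 1.246×10⁷ m = 12460 km.

a ≈ 12500 km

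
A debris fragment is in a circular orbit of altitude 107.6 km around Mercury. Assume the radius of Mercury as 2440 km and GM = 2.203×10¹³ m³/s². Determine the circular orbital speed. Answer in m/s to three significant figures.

r = 2440 + 107.6 = 2547.6 km = 2.5476×10⁶ m.
For a circular orbit v = √(μ/r) = √(2.203×10¹³ / 2.548×10⁶) = √(8.647×10⁶) = 2941 m/s.

v ≈ 2940 m/s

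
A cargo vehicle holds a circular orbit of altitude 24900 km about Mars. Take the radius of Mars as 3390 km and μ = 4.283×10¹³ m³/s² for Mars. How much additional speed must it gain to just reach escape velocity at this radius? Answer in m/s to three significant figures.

r = 3390 + 24900 = 28290 km = 2.8290×10⁷ m.
Circular speed v_c = √(μ/r) = 1230 m/s.
Escape speed v_esc = √(2μ/r) = √2 × v_c = 1740 m/s.
Δv = v_esc − v_c = 509.7 m/s.

Δv ≈ 510 m/s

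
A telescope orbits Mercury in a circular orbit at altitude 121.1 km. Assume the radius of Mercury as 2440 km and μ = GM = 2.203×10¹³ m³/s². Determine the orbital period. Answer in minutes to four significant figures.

r = 2440 + 121.1 = 2561.1 km = 2.5611×10⁶ m.
Kepler's third law: T = 2π√(r³/μ) = 2π√((2.561×10⁶)³ / 2.203×10¹³).
r³/μ = 7.625×10⁵ s², so T = 2π × 8.732×10² = 5.487×10³ s.
Converting: 5.487×10³ s ÷ 60.00 = 91.45 minutes.

T ≈ 91.45 minutes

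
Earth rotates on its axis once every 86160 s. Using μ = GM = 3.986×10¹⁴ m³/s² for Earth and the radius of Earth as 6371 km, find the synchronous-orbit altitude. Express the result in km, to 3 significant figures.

A synchronous orbit has period T, so by Kepler's third law a = (μT²/4π²)^(1/3).
μT²/4π² = 3.986×10¹⁴ × (8.616×10⁴)² / 39.48 = 7.495×10²² m³.
a = 4.216×10⁷ m = 42163 km.
Altitude h = a − R = 42163 − 6371 = 35792 km.

h_sync ≈ 35800 km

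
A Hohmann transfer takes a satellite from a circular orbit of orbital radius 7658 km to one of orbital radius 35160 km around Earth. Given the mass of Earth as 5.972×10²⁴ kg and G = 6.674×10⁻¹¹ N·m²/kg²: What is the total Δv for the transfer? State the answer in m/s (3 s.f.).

μ = GM = 6.674×10⁻¹¹ × 5.972×10²⁴ = 3.986×10¹⁴ m³/s².
r₁ = 7658 km = 7.658×10⁶ m.
r₂ = 35160 km = 3.516×10⁷ m.
Transfer ellipse a_t = (r₁ + r₂)/2 = 2.141×10⁷ m.
At r₁: circular v_c1 = √(μ/r₁) = 7214 m/s; transfer-perigee v_p = √[μ(2/r₁ − 1/a_t)] = 9245 m/s.
Δv₁ = v_p − v_c1 = 2031 m/s.
At r₂: circular v_c2 = √(μ/r₂) = 3367 m/s; transfer-apogee v_a = √[μ(2/r₂ − 1/a_t)] = 2014 m/s.
Δv₂ = v_c2 − v_a = 1353 m/s.
Total Δv = Δv₁ + Δv₂ = 3384 m/s.

Δv_total ≈ 3380 m/s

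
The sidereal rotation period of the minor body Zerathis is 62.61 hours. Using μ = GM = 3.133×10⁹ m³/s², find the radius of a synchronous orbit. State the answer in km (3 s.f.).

r_sync ≈ 1590 km

T = 62.61 hours = 2.254×10⁵ s.
A synchronous orbit has period T, so by Kepler's third law a = (μT²/4π²)^(1/3).
μT²/4π² = 3.133×10⁹ × (2.254×10⁵)² / 39.48 = 4.032×10¹⁸ m³.
a = 1.592×10⁶ m = 1591.6 km.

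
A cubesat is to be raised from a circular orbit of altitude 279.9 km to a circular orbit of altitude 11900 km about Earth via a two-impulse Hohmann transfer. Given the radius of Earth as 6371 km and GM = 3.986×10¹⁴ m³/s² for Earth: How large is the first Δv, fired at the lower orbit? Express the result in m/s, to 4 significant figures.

Δv ≈ 1633 m/s

r₁ = 6371 + 279.9 = 6650.9 km = 6.6509×10⁶ m.
r₂ = 6371 + 11900 = 18271 km = 1.8271×10⁷ m.
Transfer ellipse a_t = (r₁ + r₂)/2 = 1.246×10⁷ m.
At r₁: circular v_c1 = √(μ/r₁) = 7742 m/s; transfer-perigee v_p = √[μ(2/r₁ − 1/a_t)] = 9374 m/s.
Δv₁ = v_p − v_c1 = 1633 m/s.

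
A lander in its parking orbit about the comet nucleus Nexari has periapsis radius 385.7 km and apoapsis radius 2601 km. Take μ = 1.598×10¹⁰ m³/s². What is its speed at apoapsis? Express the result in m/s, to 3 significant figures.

v ≈ 39.8 m/s

Semi-major axis a = (r_p + r_a)/2 = 1493.3 km = 1.493×10⁶ m.
Vis-viva: v² = μ(2/r − 1/a) = 1.598×10¹⁰ × (7.689×10⁻⁷ − 6.696×10⁻⁷) = 1.587×10³ m²/s².
v = 39.83 m/s.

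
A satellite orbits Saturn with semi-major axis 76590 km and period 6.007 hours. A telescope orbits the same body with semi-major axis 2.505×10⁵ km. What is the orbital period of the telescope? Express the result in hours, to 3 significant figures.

T₂ ≈ 35.5 hours

Kepler's third law: T² ∝ a³, so T₂ = T₁ (a₂/a₁)^(3/2).
a₂/a₁ = 3.271, (a₂/a₁)^(3/2) = 5.915.
T₂ = 6.007 × 5.915 = 35.53 hours.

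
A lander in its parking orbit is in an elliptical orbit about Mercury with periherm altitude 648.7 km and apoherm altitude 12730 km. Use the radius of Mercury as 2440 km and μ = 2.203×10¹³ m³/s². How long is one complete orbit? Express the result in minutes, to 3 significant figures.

T ≈ 615 minutes

r_p = 2440 + 648.7 = 3088.7 km = 3.0887×10⁶ m.
r_a = 2440 + 12730 = 15170 km = 1.5170×10⁷ m.
Semi-major axis a = (r_p + r_a)/2 = (3088.7 + 15170)/2 = 9129.4 km = 9.129×10⁶ m.
By Kepler's third law T = 2π√(a³/μ) = 2π × 5.877×10³ = 3.693×10⁴ s.
= 615.4 minutes.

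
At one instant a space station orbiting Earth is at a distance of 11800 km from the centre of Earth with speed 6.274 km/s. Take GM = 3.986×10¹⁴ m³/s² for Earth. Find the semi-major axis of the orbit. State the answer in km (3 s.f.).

a ≈ 14100 km

r = 1.180×10⁷ m.
Vis-viva rearranged: 1/a = 2/r − v²/μ = 1.695×10⁻⁷ − 9.875×10⁻⁸ = 7.074×10⁻⁸ m⁻¹.
a = 1.414×10⁷ m = 14137 km.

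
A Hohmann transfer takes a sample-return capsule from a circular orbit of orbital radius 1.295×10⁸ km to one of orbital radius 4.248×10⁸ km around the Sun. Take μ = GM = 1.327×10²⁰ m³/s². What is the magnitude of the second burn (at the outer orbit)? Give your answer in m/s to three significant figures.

r₁ = 1.295×10⁸ km = 1.295×10¹¹ m.
r₂ = 4.248×10⁸ km = 4.248×10¹¹ m.
Transfer ellipse a_t = (r₁ + r₂)/2 = 2.772×10¹¹ m.
At r₁: circular v_c1 = √(μ/r₁) = 32010 m/s; transfer-perihelion v_p = √[μ(2/r₁ − 1/a_t)] = 39630 m/s.
At r₂: circular v_c2 = √(μ/r₂) = 17670 m/s; transfer-aphelion v_a = √[μ(2/r₂ − 1/a_t)] = 12080 m/s.
Δv₂ = v_c2 − v_a = 5593 m/s.

Δv ≈ 5590 m/s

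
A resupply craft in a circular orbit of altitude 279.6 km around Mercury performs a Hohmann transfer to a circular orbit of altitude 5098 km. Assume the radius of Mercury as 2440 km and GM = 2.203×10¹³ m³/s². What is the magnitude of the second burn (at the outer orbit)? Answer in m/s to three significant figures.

r₁ = 2440 + 279.6 = 2719.6 km = 2.7196×10⁶ m.
r₂ = 2440 + 5098 = 7538.0 km = 7.5380×10⁶ m.
Transfer ellipse a_t = (r₁ + r₂)/2 = 5.129×10⁶ m.
At r₁: circular v_c1 = √(μ/r₁) = 2846 m/s; transfer-periherm v_p = √[μ(2/r₁ − 1/a_t)] = 3450 m/s.
At r₂: circular v_c2 = √(μ/r₂) = 1710 m/s; transfer-apoherm v_a = √[μ(2/r₂ − 1/a_t)] = 1245 m/s.
Δv₂ = v_c2 − v_a = 464.7 m/s.

Δv ≈ 465 m/s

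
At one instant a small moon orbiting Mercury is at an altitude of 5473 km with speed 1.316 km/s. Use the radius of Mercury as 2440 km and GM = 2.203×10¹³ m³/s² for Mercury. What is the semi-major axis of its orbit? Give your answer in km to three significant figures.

r = 2440 + 5473 = 7913.0 km = 7.913×10⁶ m.
Specific orbital energy ε = v²/2 − μ/r = (1316)²/2 − 2.203×10¹³/7.913×10⁶ = -1.918×10⁶ J/kg.
Since ε = −μ/(2a), a = −μ/(2ε) = 5.743×10⁶ m = 5742.7 km.

a ≈ 5740 km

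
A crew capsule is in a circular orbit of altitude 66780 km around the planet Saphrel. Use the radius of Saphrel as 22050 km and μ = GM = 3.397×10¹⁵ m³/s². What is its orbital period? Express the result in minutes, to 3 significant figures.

T ≈ 1500 minutes

r = 22050 + 66780 = 88830 km = 8.8830×10⁷ m.
Kepler's third law: T = 2π√(r³/μ) = 2π√((8.883×10⁷)³ / 3.397×10¹⁵).
r³/μ = 2.063×10⁸ s², so T = 2π × 1.436×10⁴ = 9.026×10⁴ s.
Converting: 9.026×10⁴ s ÷ 60.00 = 1504 minutes.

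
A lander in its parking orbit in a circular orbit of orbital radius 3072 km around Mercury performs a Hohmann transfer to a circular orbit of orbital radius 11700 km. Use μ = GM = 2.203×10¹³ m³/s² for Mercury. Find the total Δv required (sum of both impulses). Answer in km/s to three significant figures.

Δv_total ≈ 1.18 km/s

r₁ = 3072 km = 3.072×10⁶ m.
r₂ = 11700 km = 1.170×10⁷ m.
Transfer ellipse a_t = (r₁ + r₂)/2 = 7.386×10⁶ m.
At r₁: circular v_c1 = √(μ/r₁) = 2678 m/s; transfer-periherm v_p = √[μ(2/r₁ − 1/a_t)] = 3370 m/s.
Δv₁ = v_p − v_c1 = 692.5 m/s.
At r₂: circular v_c2 = √(μ/r₂) = 1372 m/s; transfer-apoherm v_a = √[μ(2/r₂ − 1/a_t)] = 885.0 m/s.
Δv₂ = v_c2 − v_a = 487.2 m/s.
Total Δv = Δv₁ + Δv₂ = 1180 m/s = 1.180 km/s.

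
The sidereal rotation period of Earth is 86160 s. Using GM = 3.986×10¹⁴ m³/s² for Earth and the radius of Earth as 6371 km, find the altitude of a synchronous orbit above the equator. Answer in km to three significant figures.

h_sync ≈ 35800 km

A synchronous orbit has period T, so by Kepler's third law a = (μT²/4π²)^(1/3).
μT²/4π² = 3.986×10¹⁴ × (8.616×10⁴)² / 39.48 = 7.495×10²² m³.
a = 4.216×10⁷ m = 42163 km.
Altitude h = a − R = 42163 − 6371 = 35792 km.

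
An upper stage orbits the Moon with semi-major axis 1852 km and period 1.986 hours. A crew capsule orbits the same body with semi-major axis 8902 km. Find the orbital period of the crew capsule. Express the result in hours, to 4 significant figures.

Kepler's third law: T² ∝ a³, so T₂ = T₁ (a₂/a₁)^(3/2).
a₂/a₁ = 4.807, (a₂/a₁)^(3/2) = 10.54.
T₂ = 1.986 × 10.54 = 20.93 hours.

T₂ ≈ 20.93 hours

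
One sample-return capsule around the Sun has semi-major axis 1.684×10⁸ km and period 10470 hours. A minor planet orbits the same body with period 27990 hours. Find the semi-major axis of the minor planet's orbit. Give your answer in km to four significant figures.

a₂ ≈ 3.244×10⁸ km

Kepler's third law: a³ ∝ T², so a₂ = a₁ (T₂/T₁)^(2/3).
T₂/T₁ = 2.673, (T₂/T₁)^(2/3) = 1.926.
a₂ = 1.684×10⁸ × 1.926 = 3.244×10⁸ km.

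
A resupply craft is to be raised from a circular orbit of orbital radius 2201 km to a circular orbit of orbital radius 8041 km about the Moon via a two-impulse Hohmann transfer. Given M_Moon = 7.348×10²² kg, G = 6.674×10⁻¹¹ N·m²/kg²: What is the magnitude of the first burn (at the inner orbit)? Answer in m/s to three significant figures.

μ = GM = 6.674×10⁻¹¹ × 7.348×10²² = 4.904×10¹² m³/s².
r₁ = 2201 km = 2.201×10⁶ m.
r₂ = 8041 km = 8.041×10⁶ m.
Transfer ellipse a_t = (r₁ + r₂)/2 = 5.121×10⁶ m.
At r₁: circular v_c1 = √(μ/r₁) = 1493 m/s; transfer-perilune v_p = √[μ(2/r₁ − 1/a_t)] = 1870 m/s.
Δv₁ = v_p − v_c1 = 377.8 m/s.

Δv ≈ 378 m/s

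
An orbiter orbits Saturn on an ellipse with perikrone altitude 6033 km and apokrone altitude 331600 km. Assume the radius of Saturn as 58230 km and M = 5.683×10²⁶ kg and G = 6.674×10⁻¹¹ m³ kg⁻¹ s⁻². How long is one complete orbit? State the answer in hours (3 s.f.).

T ≈ 30.7 hours

μ = GM = 6.674×10⁻¹¹ × 5.683×10²⁶ = 3.793×10¹⁶ m³/s².
r_p = 58230 + 6033 = 64263 km = 6.4263×10⁷ m.
r_a = 58230 + 331600 = 389830 km = 3.8983×10⁸ m.
Semi-major axis a = (r_p + r_a)/2 = (64263 + 3.8983×10⁵)/2 = 2.2705×10⁵ km = 2.270×10⁸ m.
By Kepler's third law T = 2π√(a³/μ) = 2π × 1.757×10⁴ = 1.104×10⁵ s.
= 30.66 hours.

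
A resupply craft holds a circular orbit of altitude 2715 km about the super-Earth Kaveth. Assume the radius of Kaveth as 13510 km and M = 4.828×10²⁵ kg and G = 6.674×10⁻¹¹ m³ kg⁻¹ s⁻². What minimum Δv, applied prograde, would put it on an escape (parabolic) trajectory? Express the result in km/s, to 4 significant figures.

Δv ≈ 5.837 km/s

μ = GM = 6.674×10⁻¹¹ × 4.828×10²⁵ = 3.222×10¹⁵ m³/s².
r = 13510 + 2715 = 16225 km = 1.6225×10⁷ m.
Circular speed v_c = √(μ/r) = 14090 m/s.
Escape speed v_esc = √(2μ/r) = √2 × v_c = 19930 m/s.
Δv = v_esc − v_c = 5837 m/s = 5.837 km/s.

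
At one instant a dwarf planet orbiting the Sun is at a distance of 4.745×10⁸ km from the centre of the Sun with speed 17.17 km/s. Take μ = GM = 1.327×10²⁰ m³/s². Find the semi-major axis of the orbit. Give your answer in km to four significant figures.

r = 4.745×10¹¹ m.
Vis-viva rearranged: 1/a = 2/r − v²/μ = 4.215×10⁻¹² − 2.222×10⁻¹² = 1.993×10⁻¹² m⁻¹.
a = 5.017×10¹¹ m = 5.0167×10⁸ km.

a ≈ 5.017×10⁸ km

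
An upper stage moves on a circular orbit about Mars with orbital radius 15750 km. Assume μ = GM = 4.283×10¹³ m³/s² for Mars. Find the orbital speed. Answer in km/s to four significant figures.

r = 15750 km = 1.575×10⁷ m.
For a circular orbit v = √(μ/r) = √(4.283×10¹³ / 1.575×10⁷) = √(2.719×10⁶) = 1649 m/s.
That is 1.649 km/s.

v ≈ 1.649 km/s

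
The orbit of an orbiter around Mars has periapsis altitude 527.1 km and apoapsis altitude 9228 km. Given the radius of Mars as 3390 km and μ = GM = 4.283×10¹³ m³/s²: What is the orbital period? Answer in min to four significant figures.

r_p = 3390 + 527.1 = 3917.1 km = 3.9171×10⁶ m.
r_a = 3390 + 9228 = 12618 km = 1.2618×10⁷ m.
Semi-major axis a = (r_p + r_a)/2 = (3917.1 + 12618)/2 = 8267.5 km = 8.268×10⁶ m.
By Kepler's third law T = 2π√(a³/μ) = 2π × 3.632×10³ = 2.282×10⁴ s.
= 380.4 min.

T ≈ 380.4 min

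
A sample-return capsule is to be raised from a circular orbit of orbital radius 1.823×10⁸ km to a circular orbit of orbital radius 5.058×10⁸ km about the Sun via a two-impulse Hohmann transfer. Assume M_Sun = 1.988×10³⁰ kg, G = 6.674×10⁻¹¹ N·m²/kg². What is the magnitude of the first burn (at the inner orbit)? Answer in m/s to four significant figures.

μ = GM = 6.674×10⁻¹¹ × 1.988×10³⁰ = 1.327×10²⁰ m³/s².
r₁ = 1.823×10⁸ km = 1.823×10¹¹ m.
r₂ = 5.058×10⁸ km = 5.058×10¹¹ m.
Transfer ellipse a_t = (r₁ + r₂)/2 = 3.440×10¹¹ m.
At r₁: circular v_c1 = √(μ/r₁) = 26980 m/s; transfer-perihelion v_p = √[μ(2/r₁ − 1/a_t)] = 32710 m/s.
Δv₁ = v_p − v_c1 = 5733 m/s.

Δv ≈ 5733 m/s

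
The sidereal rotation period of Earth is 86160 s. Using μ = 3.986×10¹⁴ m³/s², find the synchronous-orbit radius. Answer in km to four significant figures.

A synchronous orbit has period T, so by Kepler's third law a = (μT²/4π²)^(1/3).
μT²/4π² = 3.986×10¹⁴ × (8.616×10⁴)² / 39.48 = 7.495×10²² m³.
a = 4.216×10⁷ m = 42163 km.

r_sync ≈ 42160 km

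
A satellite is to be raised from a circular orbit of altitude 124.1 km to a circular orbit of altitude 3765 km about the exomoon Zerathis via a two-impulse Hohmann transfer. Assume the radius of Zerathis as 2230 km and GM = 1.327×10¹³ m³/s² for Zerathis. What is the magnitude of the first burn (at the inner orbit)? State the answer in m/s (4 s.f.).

Δv ≈ 471.0 m/s

r₁ = 2230 + 124.1 = 2354.1 km = 2.3541×10⁶ m.
r₂ = 2230 + 3765 = 5995.0 km = 5.9950×10⁶ m.
Transfer ellipse a_t = (r₁ + r₂)/2 = 4.175×10⁶ m.
At r₁: circular v_c1 = √(μ/r₁) = 2374 m/s; transfer-periapsis v_p = √[μ(2/r₁ − 1/a_t)] = 2845 m/s.
Δv₁ = v_p − v_c1 = 471.0 m/s.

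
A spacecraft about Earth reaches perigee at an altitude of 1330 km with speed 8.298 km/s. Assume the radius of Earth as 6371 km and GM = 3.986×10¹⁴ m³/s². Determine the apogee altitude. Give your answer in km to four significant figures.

apogee altitude ≈ 8927 km

r_p = 6371 + 1330 = 7701.0 km = 7.701×10⁶ m.
Specific energy ε = v²/2 − μ/r = -1.733×10⁷ J/kg, so a = −μ/(2ε) = 1.150×10⁷ m.
The apsides satisfy r_p + r_a = 2a, so the apogee radius is 2a − r_p = 1.530×10⁷ m = 15298 km.
Apogee altitude = 15298 − 6371 = 8927.1 km.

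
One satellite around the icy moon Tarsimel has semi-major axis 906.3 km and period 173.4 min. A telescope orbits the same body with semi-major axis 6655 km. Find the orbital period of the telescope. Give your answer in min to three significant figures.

Kepler's third law: T² ∝ a³, so T₂ = T₁ (a₂/a₁)^(3/2).
a₂/a₁ = 7.343, (a₂/a₁)^(3/2) = 19.90.
T₂ = 173.4 × 19.90 = 3450 min.

T₂ ≈ 3450 min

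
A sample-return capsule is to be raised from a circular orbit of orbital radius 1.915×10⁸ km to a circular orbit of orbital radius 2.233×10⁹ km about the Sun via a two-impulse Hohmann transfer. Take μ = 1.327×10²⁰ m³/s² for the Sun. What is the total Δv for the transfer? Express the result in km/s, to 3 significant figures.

Δv_total ≈ 14.0 km/s

r₁ = 1.915×10⁸ km = 1.915×10¹¹ m.
r₂ = 2.233×10⁹ km = 2.233×10¹² m.
Transfer ellipse a_t = (r₁ + r₂)/2 = 1.212×10¹² m.
At r₁: circular v_c1 = √(μ/r₁) = 26320 m/s; transfer-perihelion v_p = √[μ(2/r₁ − 1/a_t)] = 35730 m/s.
Δv₁ = v_p − v_c1 = 9403 m/s.
At r₂: circular v_c2 = √(μ/r₂) = 7709 m/s; transfer-aphelion v_a = √[μ(2/r₂ − 1/a_t)] = 3064 m/s.
Δv₂ = v_c2 − v_a = 4645 m/s.
Total Δv = Δv₁ + Δv₂ = 14050 m/s = 14.05 km/s.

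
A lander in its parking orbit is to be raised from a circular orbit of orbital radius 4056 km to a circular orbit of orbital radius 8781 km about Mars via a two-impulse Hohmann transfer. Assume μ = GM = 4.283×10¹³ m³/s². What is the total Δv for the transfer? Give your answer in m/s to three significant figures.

r₁ = 4056 km = 4.056×10⁶ m.
r₂ = 8781 km = 8.781×10⁶ m.
Transfer ellipse a_t = (r₁ + r₂)/2 = 6.418×10⁶ m.
At r₁: circular v_c1 = √(μ/r₁) = 3250 m/s; transfer-periapsis v_p = √[μ(2/r₁ − 1/a_t)] = 3801 m/s.
Δv₁ = v_p − v_c1 = 551.3 m/s.
At r₂: circular v_c2 = √(μ/r₂) = 2209 m/s; transfer-apoapsis v_a = √[μ(2/r₂ − 1/a_t)] = 1756 m/s.
Δv₂ = v_c2 − v_a = 452.9 m/s.
Total Δv = Δv₁ + Δv₂ = 1004 m/s.

Δv_total ≈ 1000 m/s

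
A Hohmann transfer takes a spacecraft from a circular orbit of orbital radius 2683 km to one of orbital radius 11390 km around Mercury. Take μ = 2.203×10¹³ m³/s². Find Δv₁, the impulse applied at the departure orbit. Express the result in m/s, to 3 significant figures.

Δv ≈ 780 m/s

r₁ = 2683 km = 2.683×10⁶ m.
r₂ = 11390 km = 1.139×10⁷ m.
Transfer ellipse a_t = (r₁ + r₂)/2 = 7.036×10⁶ m.
At r₁: circular v_c1 = √(μ/r₁) = 2865 m/s; transfer-periherm v_p = √[μ(2/r₁ − 1/a_t)] = 3646 m/s.
Δv₁ = v_p − v_c1 = 780.2 m/s.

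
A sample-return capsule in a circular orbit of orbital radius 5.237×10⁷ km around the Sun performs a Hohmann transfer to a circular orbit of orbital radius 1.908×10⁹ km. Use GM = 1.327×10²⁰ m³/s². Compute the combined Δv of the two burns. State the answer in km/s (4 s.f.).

r₁ = 5.237×10⁷ km = 5.237×10¹⁰ m.
r₂ = 1.908×10⁹ km = 1.908×10¹² m.
Transfer ellipse a_t = (r₁ + r₂)/2 = 9.802×10¹¹ m.
At r₁: circular v_c1 = √(μ/r₁) = 50340 m/s; transfer-perihelion v_p = √[μ(2/r₁ − 1/a_t)] = 70230 m/s.
Δv₁ = v_p − v_c1 = 19890 m/s.
At r₂: circular v_c2 = √(μ/r₂) = 8340 m/s; transfer-aphelion v_a = √[μ(2/r₂ − 1/a_t)] = 1928 m/s.
Δv₂ = v_c2 − v_a = 6412 m/s.
Total Δv = Δv₁ + Δv₂ = 26310 m/s = 26.31 km/s.

Δv_total ≈ 26.31 km/s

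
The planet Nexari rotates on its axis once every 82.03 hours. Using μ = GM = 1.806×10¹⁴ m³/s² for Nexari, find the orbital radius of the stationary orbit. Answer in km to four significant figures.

r_sync ≈ 73620 km

T = 82.03 hours = 2.953×10⁵ s.
A synchronous orbit has period T, so by Kepler's third law a = (μT²/4π²)^(1/3).
μT²/4π² = 1.806×10¹⁴ × (2.953×10⁵)² / 39.48 = 3.989×10²³ m³.
a = 7.362×10⁷ m = 73616 km.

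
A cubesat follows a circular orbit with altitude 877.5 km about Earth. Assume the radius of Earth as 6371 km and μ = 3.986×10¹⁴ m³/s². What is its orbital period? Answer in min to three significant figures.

T ≈ 102 min

r = 6371 + 877.5 = 7248.5 km = 7.2485×10⁶ m.
Kepler's third law: T = 2π√(r³/μ) = 2π√((7.248×10⁶)³ / 3.986×10¹⁴).
r³/μ = 9.554×10⁵ s², so T = 2π × 9.775×10² = 6.142×10³ s.
Converting: 6.142×10³ s ÷ 60.00 = 102.4 min.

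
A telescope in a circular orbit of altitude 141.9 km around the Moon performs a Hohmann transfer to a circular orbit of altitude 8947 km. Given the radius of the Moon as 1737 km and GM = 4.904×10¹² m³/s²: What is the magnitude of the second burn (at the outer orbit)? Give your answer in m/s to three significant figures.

Δv ≈ 307 m/s

r₁ = 1737 + 141.9 = 1878.9 km = 1.8789×10⁶ m.
r₂ = 1737 + 8947 = 10684 km = 1.0684×10⁷ m.
Transfer ellipse a_t = (r₁ + r₂)/2 = 6.281×10⁶ m.
At r₁: circular v_c1 = √(μ/r₁) = 1616 m/s; transfer-perilune v_p = √[μ(2/r₁ − 1/a_t)] = 2107 m/s.
At r₂: circular v_c2 = √(μ/r₂) = 677.5 m/s; transfer-apolune v_a = √[μ(2/r₂ − 1/a_t)] = 370.5 m/s.
Δv₂ = v_c2 − v_a = 307.0 m/s.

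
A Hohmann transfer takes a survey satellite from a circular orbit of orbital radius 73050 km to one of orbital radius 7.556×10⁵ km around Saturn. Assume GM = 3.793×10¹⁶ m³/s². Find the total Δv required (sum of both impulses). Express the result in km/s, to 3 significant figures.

r₁ = 73050 km = 7.305×10⁷ m.
r₂ = 7.556×10⁵ km = 7.556×10⁸ m.
Transfer ellipse a_t = (r₁ + r₂)/2 = 4.143×10⁸ m.
At r₁: circular v_c1 = √(μ/r₁) = 22790 m/s; transfer-perikrone v_p = √[μ(2/r₁ − 1/a_t)] = 30770 m/s.
Δv₁ = v_p − v_c1 = 7985 m/s.
At r₂: circular v_c2 = √(μ/r₂) = 7085 m/s; transfer-apokrone v_a = √[μ(2/r₂ − 1/a_t)] = 2975 m/s.
Δv₂ = v_c2 − v_a = 4110 m/s.
Total Δv = Δv₁ + Δv₂ = 12100 m/s = 12.10 km/s.

Δv_total ≈ 12.1 km/s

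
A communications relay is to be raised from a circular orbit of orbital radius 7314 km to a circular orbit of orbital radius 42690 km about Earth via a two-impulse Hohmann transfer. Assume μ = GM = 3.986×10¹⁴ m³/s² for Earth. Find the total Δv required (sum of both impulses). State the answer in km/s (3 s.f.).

Δv_total ≈ 3.67 km/s

r₁ = 7314 km = 7.314×10⁶ m.
r₂ = 42690 km = 4.269×10⁷ m.
Transfer ellipse a_t = (r₁ + r₂)/2 = 2.500×10⁷ m.
At r₁: circular v_c1 = √(μ/r₁) = 7382 m/s; transfer-perigee v_p = √[μ(2/r₁ − 1/a_t)] = 9646 m/s.
Δv₁ = v_p − v_c1 = 2264 m/s.
At r₂: circular v_c2 = √(μ/r₂) = 3056 m/s; transfer-apogee v_a = √[μ(2/r₂ − 1/a_t)] = 1653 m/s.
Δv₂ = v_c2 − v_a = 1403 m/s.
Total Δv = Δv₁ + Δv₂ = 3667 m/s = 3.667 km/s.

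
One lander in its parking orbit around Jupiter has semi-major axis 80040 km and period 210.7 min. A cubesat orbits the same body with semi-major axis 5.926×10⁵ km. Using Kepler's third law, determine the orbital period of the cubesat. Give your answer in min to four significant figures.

T₂ ≈ 4245 min

Kepler's third law: T² ∝ a³, so T₂ = T₁ (a₂/a₁)^(3/2).
a₂/a₁ = 7.404, (a₂/a₁)^(3/2) = 20.15.
T₂ = 210.7 × 20.15 = 4245 min.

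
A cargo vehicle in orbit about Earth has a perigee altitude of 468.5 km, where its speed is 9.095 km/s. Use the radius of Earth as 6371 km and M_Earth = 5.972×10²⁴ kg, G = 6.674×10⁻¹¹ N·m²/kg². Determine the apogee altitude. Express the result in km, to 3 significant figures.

apogee altitude ≈ 10400 km

μ = GM = 6.674×10⁻¹¹ × 5.972×10²⁴ = 3.986×10¹⁴ m³/s².
r_p = 6371 + 468.5 = 6839.5 km = 6.840×10⁶ m.
Specific energy ε = v²/2 − μ/r = -1.692×10⁷ J/kg, so a = −μ/(2ε) = 1.178×10⁷ m.
The apsides satisfy r_p + r_a = 2a, so the apogee radius is 2a − r_p = 1.672×10⁷ m = 16723 km.
Apogee altitude = 16723 − 6371 = 10352 km.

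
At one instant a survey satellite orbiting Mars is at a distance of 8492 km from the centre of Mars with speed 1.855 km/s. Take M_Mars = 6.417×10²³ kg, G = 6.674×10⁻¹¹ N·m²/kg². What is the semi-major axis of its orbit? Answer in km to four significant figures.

μ = GM = 6.674×10⁻¹¹ × 6.417×10²³ = 4.283×10¹³ m³/s².
r = 8.492×10⁶ m.
Vis-viva rearranged: 1/a = 2/r − v²/μ = 2.355×10⁻⁷ − 8.035×10⁻⁸ = 1.552×10⁻⁷ m⁻¹.
a = 6.445×10⁶ m = 6444.6 km.

a ≈ 6445 km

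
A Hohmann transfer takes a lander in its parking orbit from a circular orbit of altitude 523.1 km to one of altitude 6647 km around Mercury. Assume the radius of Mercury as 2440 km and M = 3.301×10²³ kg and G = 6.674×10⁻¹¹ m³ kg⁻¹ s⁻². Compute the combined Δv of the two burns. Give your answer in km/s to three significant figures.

μ = GM = 6.674×10⁻¹¹ × 3.301×10²³ = 2.203×10¹³ m³/s².
r₁ = 2440 + 523.1 = 2963.1 km = 2.9631×10⁶ m.
r₂ = 2440 + 6647 = 9087.0 km = 9.0870×10⁶ m.
Transfer ellipse a_t = (r₁ + r₂)/2 = 6.025×10⁶ m.
At r₁: circular v_c1 = √(μ/r₁) = 2727 m/s; transfer-periherm v_p = √[μ(2/r₁ − 1/a_t)] = 3349 m/s.
Δv₁ = v_p − v_c1 = 621.9 m/s.
At r₂: circular v_c2 = √(μ/r₂) = 1557 m/s; transfer-apoherm v_a = √[μ(2/r₂ − 1/a_t)] = 1092 m/s.
Δv₂ = v_c2 − v_a = 465.1 m/s.
Total Δv = Δv₁ + Δv₂ = 1087 m/s = 1.087 km/s.

Δv_total ≈ 1.09 km/s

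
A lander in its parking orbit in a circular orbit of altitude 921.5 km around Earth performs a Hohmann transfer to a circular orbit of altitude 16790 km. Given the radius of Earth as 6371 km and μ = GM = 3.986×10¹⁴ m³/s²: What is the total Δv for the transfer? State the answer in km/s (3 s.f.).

Δv_total ≈ 3.00 km/s

r₁ = 6371 + 921.5 = 7292.5 km = 7.2925×10⁶ m.
r₂ = 6371 + 16790 = 23161 km = 2.3161×10⁷ m.
Transfer ellipse a_t = (r₁ + r₂)/2 = 1.523×10⁷ m.
At r₁: circular v_c1 = √(μ/r₁) = 7393 m/s; transfer-perigee v_p = √[μ(2/r₁ − 1/a_t)] = 9118 m/s.
Δv₁ = v_p − v_c1 = 1725 m/s.
At r₂: circular v_c2 = √(μ/r₂) = 4148 m/s; transfer-apogee v_a = √[μ(2/r₂ − 1/a_t)] = 2871 m/s.
Δv₂ = v_c2 − v_a = 1278 m/s.
Total Δv = Δv₁ + Δv₂ = 3003 m/s = 3.003 km/s.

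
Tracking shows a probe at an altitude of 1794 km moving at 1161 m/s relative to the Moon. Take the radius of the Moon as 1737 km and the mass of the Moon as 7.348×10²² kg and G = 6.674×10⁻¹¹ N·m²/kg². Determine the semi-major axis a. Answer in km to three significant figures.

μ = GM = 6.674×10⁻¹¹ × 7.348×10²² = 4.904×10¹² m³/s².
r = 1737 + 1794 = 3531.0 km = 3.531×10⁶ m.
Specific orbital energy ε = v²/2 − μ/r = (1161)²/2 − 4.904×10¹²/3.531×10⁶ = -7.149×10⁵ J/kg.
Since ε = −μ/(2a), a = −μ/(2ε) = 3.430×10⁶ m = 3429.9 km.

a ≈ 3430 km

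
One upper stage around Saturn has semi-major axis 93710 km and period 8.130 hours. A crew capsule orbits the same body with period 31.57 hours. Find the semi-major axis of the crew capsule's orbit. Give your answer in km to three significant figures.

a₂ ≈ 2.32×10⁵ km

Kepler's third law: a³ ∝ T², so a₂ = a₁ (T₂/T₁)^(2/3).
T₂/T₁ = 3.883, (T₂/T₁)^(2/3) = 2.471.
a₂ = 93710 × 2.471 = 2.315×10⁵ km.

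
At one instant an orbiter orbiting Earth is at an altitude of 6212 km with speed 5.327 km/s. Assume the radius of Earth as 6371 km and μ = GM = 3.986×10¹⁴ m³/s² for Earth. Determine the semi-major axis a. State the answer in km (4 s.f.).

r = 6371 + 6212 = 12583 km = 1.258×10⁷ m.
Specific orbital energy ε = v²/2 − μ/r = (5327)²/2 − 3.986×10¹⁴/1.258×10⁷ = -1.749×10⁷ J/kg.
Since ε = −μ/(2a), a = −μ/(2ε) = 1.140×10⁷ m = 11396 km.

a ≈ 11400 km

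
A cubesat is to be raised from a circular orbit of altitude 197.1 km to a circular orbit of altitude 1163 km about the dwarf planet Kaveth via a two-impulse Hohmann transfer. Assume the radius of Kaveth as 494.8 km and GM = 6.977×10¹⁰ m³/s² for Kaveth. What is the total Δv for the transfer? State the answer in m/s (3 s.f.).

Δv_total ≈ 107 m/s

r₁ = 494.8 + 197.1 = 691.90 km = 6.9190×10⁵ m.
r₂ = 494.8 + 1163 = 1657.8 km = 1.6578×10⁶ m.
Transfer ellipse a_t = (r₁ + r₂)/2 = 1.175×10⁶ m.
At r₁: circular v_c1 = √(μ/r₁) = 317.6 m/s; transfer-periapsis v_p = √[μ(2/r₁ − 1/a_t)] = 377.2 m/s.
Δv₁ = v_p − v_c1 = 59.66 m/s.
At r₂: circular v_c2 = √(μ/r₂) = 205.1 m/s; transfer-apoapsis v_a = √[μ(2/r₂ − 1/a_t)] = 157.4 m/s.
Δv₂ = v_c2 − v_a = 47.71 m/s.
Total Δv = Δv₁ + Δv₂ = 107.4 m/s.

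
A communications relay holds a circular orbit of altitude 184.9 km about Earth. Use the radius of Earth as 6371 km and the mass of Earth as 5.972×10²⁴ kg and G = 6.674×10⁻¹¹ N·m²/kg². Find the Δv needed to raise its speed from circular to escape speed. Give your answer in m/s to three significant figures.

μ = GM = 6.674×10⁻¹¹ × 5.972×10²⁴ = 3.986×10¹⁴ m³/s².
r = 6371 + 184.9 = 6555.9 km = 6.5559×10⁶ m.
Circular speed v_c = √(μ/r) = 7797 m/s.
Escape speed v_esc = √(2μ/r) = √2 × v_c = 11030 m/s.
Δv = v_esc − v_c = 3230 m/s.

Δv ≈ 3230 m/s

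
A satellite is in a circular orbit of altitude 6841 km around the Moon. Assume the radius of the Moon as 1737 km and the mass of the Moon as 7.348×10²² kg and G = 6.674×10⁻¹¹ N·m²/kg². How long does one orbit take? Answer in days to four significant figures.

T ≈ 0.825 days

μ = GM = 6.674×10⁻¹¹ × 7.348×10²² = 4.904×10¹² m³/s².
r = 1737 + 6841 = 8578.0 km = 8.5780×10⁶ m.
Kepler's third law: T = 2π√(r³/μ) = 2π√((8.578×10⁶)³ / 4.904×10¹²).
r³/μ = 1.287×10⁸ s², so T = 2π × 1.134×10⁴ = 7.128×10⁴ s.
Converting: 7.128×10⁴ s ÷ 86400 = 0.825 days.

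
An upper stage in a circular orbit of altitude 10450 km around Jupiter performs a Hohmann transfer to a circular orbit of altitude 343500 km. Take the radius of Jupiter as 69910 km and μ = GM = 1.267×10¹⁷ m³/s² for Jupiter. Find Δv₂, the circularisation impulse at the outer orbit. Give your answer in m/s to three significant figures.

r₁ = 69910 + 10450 = 80360 km = 8.0360×10⁷ m.
r₂ = 69910 + 343500 = 413410 km = 4.1341×10⁸ m.
Transfer ellipse a_t = (r₁ + r₂)/2 = 2.469×10⁸ m.
At r₁: circular v_c1 = √(μ/r₁) = 39710 m/s; transfer-perijove v_p = √[μ(2/r₁ − 1/a_t)] = 51380 m/s.
At r₂: circular v_c2 = √(μ/r₂) = 17510 m/s; transfer-apojove v_a = √[μ(2/r₂ − 1/a_t)] = 9988 m/s.
Δv₂ = v_c2 − v_a = 7519 m/s.

Δv ≈ 7520 m/s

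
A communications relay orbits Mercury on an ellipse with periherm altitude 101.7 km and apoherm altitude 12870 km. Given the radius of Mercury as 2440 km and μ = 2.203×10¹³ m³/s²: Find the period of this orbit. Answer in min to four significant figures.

T ≈ 595.0 min

r_p = 2440 + 101.7 = 2541.7 km = 2.5417×10⁶ m.
r_a = 2440 + 12870 = 15310 km = 1.5310×10⁷ m.
Semi-major axis a = (r_p + r_a)/2 = (2541.7 + 15310)/2 = 8925.9 km = 8.926×10⁶ m.
By Kepler's third law T = 2π√(a³/μ) = 2π × 5.682×10³ = 3.570×10⁴ s.
= 595.0 min.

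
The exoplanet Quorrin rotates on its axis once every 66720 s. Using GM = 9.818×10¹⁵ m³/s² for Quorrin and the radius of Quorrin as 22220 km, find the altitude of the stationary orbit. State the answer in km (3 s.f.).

A synchronous orbit has period T, so by Kepler's third law a = (μT²/4π²)^(1/3).
μT²/4π² = 9.818×10¹⁵ × (6.672×10⁴)² / 39.48 = 1.107×10²⁴ m³.
a = 1.034×10⁸ m = 1.0345×10⁵ km.
Altitude h = a − R = 1.0345×10⁵ − 22220 = 81229 km.

h_sync ≈ 81200 km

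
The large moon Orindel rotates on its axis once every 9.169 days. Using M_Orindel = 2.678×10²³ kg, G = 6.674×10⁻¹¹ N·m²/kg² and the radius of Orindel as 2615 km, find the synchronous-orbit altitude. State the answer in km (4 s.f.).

μ = GM = 6.674×10⁻¹¹ × 2.678×10²³ = 1.787×10¹³ m³/s².
T = 9.169 days = 7.922×10⁵ s.
A synchronous orbit has period T, so by Kepler's third law a = (μT²/4π²)^(1/3).
μT²/4π² = 1.787×10¹³ × (7.922×10⁵)² / 39.48 = 2.841×10²³ m³.
a = 6.574×10⁷ m = 65741 km.
Altitude h = a − R = 65741 − 2615 = 63126 km.

h_sync ≈ 63130 km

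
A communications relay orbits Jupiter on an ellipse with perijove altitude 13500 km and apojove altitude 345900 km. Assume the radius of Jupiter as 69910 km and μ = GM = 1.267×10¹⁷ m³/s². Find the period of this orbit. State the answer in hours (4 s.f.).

r_p = 69910 + 13500 = 83410 km = 8.3410×10⁷ m.
r_a = 69910 + 345900 = 415810 km = 4.1581×10⁸ m.
Semi-major axis a = (r_p + r_a)/2 = (83410 + 4.1581×10⁵)/2 = 2.4961×10⁵ km = 2.496×10⁸ m.
By Kepler's third law T = 2π√(a³/μ) = 2π × 1.108×10⁴ = 6.961×10⁴ s.
= 19.34 hours.

T ≈ 19.34 hours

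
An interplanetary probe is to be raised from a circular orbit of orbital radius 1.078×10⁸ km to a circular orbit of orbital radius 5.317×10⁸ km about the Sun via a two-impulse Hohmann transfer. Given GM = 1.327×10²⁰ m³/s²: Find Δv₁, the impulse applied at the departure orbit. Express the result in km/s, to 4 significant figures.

r₁ = 1.078×10⁸ km = 1.078×10¹¹ m.
r₂ = 5.317×10⁸ km = 5.317×10¹¹ m.
Transfer ellipse a_t = (r₁ + r₂)/2 = 3.198×10¹¹ m.
At r₁: circular v_c1 = √(μ/r₁) = 35090 m/s; transfer-perihelion v_p = √[μ(2/r₁ − 1/a_t)] = 45240 m/s.
Δv₁ = v_p − v_c1 = 10160 m/s.
= 10.16 km/s.

Δv ≈ 10.16 km/s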